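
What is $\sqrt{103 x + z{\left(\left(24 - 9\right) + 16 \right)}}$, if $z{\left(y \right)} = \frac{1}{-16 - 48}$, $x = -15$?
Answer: $\frac{i \sqrt{98881}}{8} \approx 39.307 i$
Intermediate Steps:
$z{\left(y \right)} = - \frac{1}{64}$ ($z{\left(y \right)} = \frac{1}{-64} = - \frac{1}{64}$)
$\sqrt{103 x + z{\left(\left(24 - 9\right) + 16 \right)}} = \sqrt{103 \left(-15\right) - \frac{1}{64}} = \sqrt{-1545 - \frac{1}{64}} = \sqrt{- \frac{98881}{64}} = \frac{i \sqrt{98881}}{8}$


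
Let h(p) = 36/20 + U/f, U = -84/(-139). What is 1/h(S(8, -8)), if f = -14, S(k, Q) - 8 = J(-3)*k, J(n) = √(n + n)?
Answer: 695/1221 ≈ 0.56921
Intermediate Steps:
U = 84/139 (U = -84*(-1/139) = 84/139 ≈ 0.60432)
J(n) = √2*√n (J(n) = √(2*n) = √2*√n)
S(k, Q) = 8 + I*k*√6 (S(k, Q) = 8 + (√2*√(-3))*k = 8 + (√2*(I*√3))*k = 8 + (I*√6)*k = 8 + I*k*√6)
h(p) = 1221/695 (h(p) = 36/20 + (84/139)/(-14) = 36*(1/20) + (84/139)*(-1/14) = 9/5 - 6/139 = 1221/695)
1/h(S(8, -8)) = 1/(1221/695) = 695/1221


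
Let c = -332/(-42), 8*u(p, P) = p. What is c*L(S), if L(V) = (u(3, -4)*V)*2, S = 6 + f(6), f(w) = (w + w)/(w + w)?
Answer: 83/2 ≈ 41.500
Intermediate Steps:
f(w) = 1 (f(w) = (2*w)/((2*w)) = (2*w)*(1/(2*w)) = 1)
u(p, P) = p/8
c = 166/21 (c = -332*(-1/42) = 166/21 ≈ 7.9048)
S = 7 (S = 6 + 1 = 7)
L(V) = 3*V/4 (L(V) = (((⅛)*3)*V)*2 = (3*V/8)*2 = 3*V/4)
c*L(S) = 166*((¾)*7)/21 = (166/21)*(21/4) = 83/2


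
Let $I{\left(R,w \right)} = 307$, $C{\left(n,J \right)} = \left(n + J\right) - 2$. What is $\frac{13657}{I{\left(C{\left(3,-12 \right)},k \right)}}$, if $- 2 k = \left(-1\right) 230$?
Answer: $\frac{13657}{307} \approx 44.485$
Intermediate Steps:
$k = 115$ ($k = - \frac{\left(-1\right) 230}{2} = \left(- \frac{1}{2}\right) \left(-230\right) = 115$)
$C{\left(n,J \right)} = -2 + J + n$ ($C{\left(n,J \right)} = \left(J + n\right) - 2 = -2 + J + n$)
$\frac{13657}{I{\left(C{\left(3,-12 \right)},k \right)}} = \frac{13657}{307}$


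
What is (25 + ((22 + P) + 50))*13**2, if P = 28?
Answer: 21125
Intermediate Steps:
(25 + ((22 + P) + 50))*13**2 = (25 + ((22 + 28) + 50))*13**2 = (25 + (50 + 50))*169 = (25 + 100)*169 = 125*169 = 21125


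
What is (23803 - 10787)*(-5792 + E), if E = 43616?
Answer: 492317184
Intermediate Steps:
(23803 - 10787)*(-5792 + E) = (23803 - 10787)*(-5792 + 43616) = 13016*37824 = 492317184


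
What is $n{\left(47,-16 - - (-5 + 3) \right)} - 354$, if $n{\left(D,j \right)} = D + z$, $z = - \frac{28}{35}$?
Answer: $- \frac{1539}{5} \approx -307.8$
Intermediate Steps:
$z = - \frac{4}{5}$ ($z = \left(-28\right) \frac{1}{35} = - \frac{4}{5} \approx -0.8$)
$n{\left(D,j \right)} = - \frac{4}{5} + D$ ($n{\left(D,j \right)} = D - \frac{4}{5} = - \frac{4}{5} + D$)
$n{\left(47,-16 - - (-5 + 3) \right)} - 354 = \left(- \frac{4}{5} + 47\right) - 354 = \frac{231}{5} - 354 = - \frac{1539}{5}$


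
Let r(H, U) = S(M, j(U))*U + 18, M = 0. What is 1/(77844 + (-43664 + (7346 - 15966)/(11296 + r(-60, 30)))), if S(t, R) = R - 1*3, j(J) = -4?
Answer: 2776/94881525 ≈ 2.9258e-5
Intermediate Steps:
S(t, R) = -3 + R (S(t, R) = R - 3 = -3 + R)
r(H, U) = 18 - 7*U (r(H, U) = (-3 - 4)*U + 18 = -7*U + 18 = 18 - 7*U)
1/(77844 + (-43664 + (7346 - 15966)/(11296 + r(-60, 30)))) = 1/(77844 + (-43664 + (7346 - 15966)/(11296 + (18 - 7*30)))) = 1/(77844 + (-43664 - 8620/(11296 + (18 - 210)))) = 1/(77844 + (-43664 - 8620/(11296 - 192))) = 1/(77844 + (-43664 - 8620/11104)) = 1/(77844 + (-43664 - 8620*1/11104)) = 1/(77844 + (-43664 - 2155/2776)) = 1/(77844 - 121213419/2776) = 1/(94881525/2776) = 2776/94881525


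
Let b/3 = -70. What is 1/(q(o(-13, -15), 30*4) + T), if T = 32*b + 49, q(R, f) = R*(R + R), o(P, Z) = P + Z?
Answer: -1/5103 ≈ -0.00019596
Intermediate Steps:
b = -210 (b = 3*(-70) = -210)
q(R, f) = 2*R² (q(R, f) = R*(2*R) = 2*R²)
T = -6671 (T = 32*(-210) + 49 = -6720 + 49 = -6671)
1/(q(o(-13, -15), 30*4) + T) = 1/(2*(-13 - 15)² - 6671) = 1/(2*(-28)² - 6671) = 1/(2*784 - 6671) = 1/(1568 - 6671) = 1/(-5103) = -1/5103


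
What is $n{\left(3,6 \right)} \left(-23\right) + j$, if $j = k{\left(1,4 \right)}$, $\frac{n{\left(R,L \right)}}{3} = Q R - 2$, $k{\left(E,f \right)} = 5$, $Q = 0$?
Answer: $143$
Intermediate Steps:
$n{\left(R,L \right)} = -6$ ($n{\left(R,L \right)} = 3 \left(0 R - 2\right) = 3 \left(0 - 2\right) = 3 \left(-2\right) = -6$)
$j = 5$
$n{\left(3,6 \right)} \left(-23\right) + j = \left(-6\right) \left(-23\right) + 5 = 138 + 5 = 143$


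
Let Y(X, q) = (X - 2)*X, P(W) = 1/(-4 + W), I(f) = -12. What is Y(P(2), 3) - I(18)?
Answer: 53/4 ≈ 13.250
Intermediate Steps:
Y(X, q) = X*(-2 + X) (Y(X, q) = (-2 + X)*X = X*(-2 + X))
Y(P(2), 3) - I(18) = (-2 + 1/(-4 + 2))/(-4 + 2) - 1*(-12) = (-2 + 1/(-2))/(-2) + 12 = -(-2 - ½)/2 + 12 = -½*(-5/2) + 12 = 5/4 + 12 = 53/4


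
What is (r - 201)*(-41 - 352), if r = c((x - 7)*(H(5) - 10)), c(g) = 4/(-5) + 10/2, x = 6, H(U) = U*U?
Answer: 386712/5 ≈ 77342.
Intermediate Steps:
H(U) = U²
c(g) = 21/5 (c(g) = 4*(-⅕) + 10*(½) = -⅘ + 5 = 21/5)
r = 21/5 ≈ 4.2000
(r - 201)*(-41 - 352) = (21/5 - 201)*(-41 - 352) = -984/5*(-393) = 386712/5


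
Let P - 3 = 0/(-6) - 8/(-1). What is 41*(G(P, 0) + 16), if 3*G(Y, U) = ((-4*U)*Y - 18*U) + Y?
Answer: 2419/3 ≈ 806.33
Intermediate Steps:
P = 11 (P = 3 + (0/(-6) - 8/(-1)) = 3 + (0*(-1/6) - 8*(-1)) = 3 + (0 + 8) = 3 + 8 = 11)
G(Y, U) = -6*U + Y/3 - 4*U*Y/3 (G(Y, U) = (((-4*U)*Y - 18*U) + Y)/3 = ((-4*U*Y - 18*U) + Y)/3 = ((-18*U - 4*U*Y) + Y)/3 = (Y - 18*U - 4*U*Y)/3 = -6*U + Y/3 - 4*U*Y/3)
41*(G(P, 0) + 16) = 41*((-6*0 + (1/3)*11 - 4/3*0*11) + 16) = 41*((0 + 11/3 + 0) + 16) = 41*(11/3 + 16) = 41*(59/3) = 2419/3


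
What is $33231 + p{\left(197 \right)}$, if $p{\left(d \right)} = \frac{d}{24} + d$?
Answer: $\frac{802469}{24} \approx 33436.0$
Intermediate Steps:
$p{\left(d \right)} = \frac{25 d}{24}$ ($p{\left(d \right)} = d \frac{1}{24} + d = \frac{d}{24} + d = \frac{25 d}{24}$)
$33231 + p{\left(197 \right)} = 33231 + \frac{25}{24} \cdot 197 = 33231 + \frac{4925}{24} = \frac{802469}{24}$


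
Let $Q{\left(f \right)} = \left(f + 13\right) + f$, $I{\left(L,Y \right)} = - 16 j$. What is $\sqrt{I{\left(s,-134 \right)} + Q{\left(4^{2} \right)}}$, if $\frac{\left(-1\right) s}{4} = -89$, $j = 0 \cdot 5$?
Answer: $3 \sqrt{5} \approx 6.7082$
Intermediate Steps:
$j = 0$
$s = 356$ ($s = \left(-4\right) \left(-89\right) = 356$)
$I{\left(L,Y \right)} = 0$ ($I{\left(L,Y \right)} = \left(-16\right) 0 = 0$)
$Q{\left(f \right)} = 13 + 2 f$ ($Q{\left(f \right)} = \left(13 + f\right) + f = 13 + 2 f$)
$\sqrt{I{\left(s,-134 \right)} + Q{\left(4^{2} \right)}} = \sqrt{0 + \left(13 + 2 \cdot 4^{2}\right)} = \sqrt{0 + \left(13 + 2 \cdot 16\right)} = \sqrt{0 + \left(13 + 32\right)} = \sqrt{0 + 45} = \sqrt{45} = 3 \sqrt{5}$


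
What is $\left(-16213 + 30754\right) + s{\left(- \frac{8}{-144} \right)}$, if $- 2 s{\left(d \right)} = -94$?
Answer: $14588$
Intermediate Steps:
$s{\left(d \right)} = 47$ ($s{\left(d \right)} = \left(- \frac{1}{2}\right) \left(-94\right) = 47$)
$\left(-16213 + 30754\right) + s{\left(- \frac{8}{-144} \right)} = \left(-16213 + 30754\right) + 47 = 14541 + 47 = 14588$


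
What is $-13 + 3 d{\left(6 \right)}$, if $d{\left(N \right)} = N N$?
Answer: $95$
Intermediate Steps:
$d{\left(N \right)} = N^{2}$
$-13 + 3 d{\left(6 \right)} = -13 + 3 \cdot 6^{2} = -13 + 3 \cdot 36 = -13 + 108 = 95$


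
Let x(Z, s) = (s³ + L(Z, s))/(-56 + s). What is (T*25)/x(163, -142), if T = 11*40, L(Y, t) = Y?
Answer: 1936/2545 ≈ 0.76071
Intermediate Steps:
T = 440
x(Z, s) = (Z + s³)/(-56 + s) (x(Z, s) = (s³ + Z)/(-56 + s) = (Z + s³)/(-56 + s))
(T*25)/x(163, -142) = (440*25)/(((163 + (-142)³)/(-56 - 142))) = 11000/(((163 - 2863288)/(-198))) = 11000/((-1/198*(-2863125))) = 11000/(318125/22) = 11000*(22/318125) = 1936/2545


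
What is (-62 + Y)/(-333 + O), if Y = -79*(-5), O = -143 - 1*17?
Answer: -333/493 ≈ -0.67546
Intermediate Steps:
O = -160 (O = -143 - 17 = -160)
Y = 395
(-62 + Y)/(-333 + O) = (-62 + 395)/(-333 - 160) = 333/(-493) = 333*(-1/493) = -333/493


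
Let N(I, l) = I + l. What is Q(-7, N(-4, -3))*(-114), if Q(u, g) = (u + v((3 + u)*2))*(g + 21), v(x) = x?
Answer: 23940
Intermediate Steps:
Q(u, g) = (6 + 3*u)*(21 + g) (Q(u, g) = (u + (3 + u)*2)*(g + 21) = (u + (6 + 2*u))*(21 + g) = (6 + 3*u)*(21 + g))
Q(-7, N(-4, -3))*(-114) = (126 + 6*(-4 - 3) + 63*(-7) + 3*(-4 - 3)*(-7))*(-114) = (126 + 6*(-7) - 441 + 3*(-7)*(-7))*(-114) = (126 - 42 - 441 + 147)*(-114) = -210*(-114) = 23940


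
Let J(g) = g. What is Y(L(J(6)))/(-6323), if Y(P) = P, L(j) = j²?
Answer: -36/6323 ≈ -0.0056935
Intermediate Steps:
Y(L(J(6)))/(-6323) = 6²/(-6323) = 36*(-1/6323) = -36/6323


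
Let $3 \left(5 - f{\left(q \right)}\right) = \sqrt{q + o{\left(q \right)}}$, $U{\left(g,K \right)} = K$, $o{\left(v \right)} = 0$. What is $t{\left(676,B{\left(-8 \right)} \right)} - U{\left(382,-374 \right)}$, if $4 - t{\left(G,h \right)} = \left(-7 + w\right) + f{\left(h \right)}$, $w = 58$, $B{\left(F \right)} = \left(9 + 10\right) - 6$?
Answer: $322 + \frac{\sqrt{13}}{3} \approx 323.2$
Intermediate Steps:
$B{\left(F \right)} = 13$ ($B{\left(F \right)} = 19 - 6 = 13$)
$f{\left(q \right)} = 5 - \frac{\sqrt{q}}{3}$ ($f{\left(q \right)} = 5 - \frac{\sqrt{q + 0}}{3} = 5 - \frac{\sqrt{q}}{3}$)
$t{\left(G,h \right)} = -52 + \frac{\sqrt{h}}{3}$ ($t{\left(G,h \right)} = 4 - \left(\left(-7 + 58\right) - \left(-5 + \frac{\sqrt{h}}{3}\right)\right) = 4 - \left(51 - \left(-5 + \frac{\sqrt{h}}{3}\right)\right) = 4 - \left(56 - \frac{\sqrt{h}}{3}\right) = 4 + \left(-56 + \frac{\sqrt{h}}{3}\right) = -52 + \frac{\sqrt{h}}{3}$)
$t{\left(676,B{\left(-8 \right)} \right)} - U{\left(382,-374 \right)} = \left(-52 + \frac{\sqrt{13}}{3}\right) - -374 = \left(-52 + \frac{\sqrt{13}}{3}\right) + 374 = 322 + \frac{\sqrt{13}}{3}$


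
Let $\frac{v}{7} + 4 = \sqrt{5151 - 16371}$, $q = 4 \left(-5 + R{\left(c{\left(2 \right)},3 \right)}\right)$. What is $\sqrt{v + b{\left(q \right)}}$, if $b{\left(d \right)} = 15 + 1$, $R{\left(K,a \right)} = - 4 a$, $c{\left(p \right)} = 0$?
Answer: $\sqrt{-12 + 14 i \sqrt{2805}} \approx 19.099 + 19.411 i$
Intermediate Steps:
$q = -68$ ($q = 4 \left(-5 - 12\right) = 4 \left(-17\right) = -68$)
$b{\left(d \right)} = 16$
$v = -28 + 14 i \sqrt{2805}$ ($v = -28 + 7 \sqrt{5151 - 16371} = -28 + 7 \sqrt{-11220} = -28 + 7 \cdot 2 i \sqrt{2805} = -28 + 14 i \sqrt{2805} \approx -28.0 + 741.47 i$)
$\sqrt{v + b{\left(q \right)}} = \sqrt{\left(-28 + 14 i \sqrt{2805}\right) + 16} = \sqrt{-12 + 14 i \sqrt{2805}}$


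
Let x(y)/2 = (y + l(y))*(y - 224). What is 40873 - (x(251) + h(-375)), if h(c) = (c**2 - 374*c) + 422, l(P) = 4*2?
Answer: -254410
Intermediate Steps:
l(P) = 8
h(c) = 422 + c**2 - 374*c
x(y) = 2*(-224 + y)*(8 + y) (x(y) = 2*((y + 8)*(y - 224)) = 2*((8 + y)*(-224 + y)) = 2*((-224 + y)*(8 + y)) = 2*(-224 + y)*(8 + y))
40873 - (x(251) + h(-375)) = 40873 - ((-3584 - 432*251 + 2*251**2) + (422 + (-375)**2 - 374*(-375))) = 40873 - ((-3584 - 108432 + 2*63001) + (422 + 140625 + 140250)) = 40873 - ((-3584 - 108432 + 126002) + 281297) = 40873 - (13986 + 281297) = 40873 - 1*295283 = 40873 - 295283 = -254410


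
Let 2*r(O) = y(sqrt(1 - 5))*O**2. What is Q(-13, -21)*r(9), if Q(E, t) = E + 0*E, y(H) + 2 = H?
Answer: 1053 - 1053*I ≈ 1053.0 - 1053.0*I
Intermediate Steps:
y(H) = -2 + H
Q(E, t) = E (Q(E, t) = E + 0 = E)
r(O) = O**2*(-2 + 2*I)/2 (r(O) = ((-2 + sqrt(1 - 5))*O**2)/2 = ((-2 + sqrt(-4))*O**2)/2 = ((-2 + 2*I)*O**2)/2 = (O**2*(-2 + 2*I))/2 = O**2*(-2 + 2*I)/2)
Q(-13, -21)*r(9) = -13*9**2*(-1 + I) = -1053*(-1 + I) = -13*(-81 + 81*I) = 1053 - 1053*I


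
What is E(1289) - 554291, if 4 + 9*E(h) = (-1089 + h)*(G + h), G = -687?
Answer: -1622741/3 ≈ -5.4091e+5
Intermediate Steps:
E(h) = -4/9 + (-1089 + h)*(-687 + h)/9 (E(h) = -4/9 + ((-1089 + h)*(-687 + h))/9 = -4/9 + (-1089 + h)*(-687 + h)/9)
E(1289) - 554291 = (748139/9 - 592/3*1289 + (1/9)*1289**2) - 554291 = (748139/9 - 763088/3 + (1/9)*1661521) - 554291 = (748139/9 - 763088/3 + 1661521/9) - 554291 = 40132/3 - 554291 = -1622741/3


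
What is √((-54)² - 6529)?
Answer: I*√3613 ≈ 60.108*I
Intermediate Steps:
√((-54)² - 6529) = √(2916 - 6529) = √(-3613) = I*√3613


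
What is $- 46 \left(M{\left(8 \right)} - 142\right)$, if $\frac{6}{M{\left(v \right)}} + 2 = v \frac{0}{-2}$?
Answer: $6670$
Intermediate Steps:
$M{\left(v \right)} = -3$ ($M{\left(v \right)} = \frac{6}{-2 + v \frac{0}{-2}} = \frac{6}{-2 + v 0 \left(- \frac{1}{2}\right)} = \frac{6}{-2 + v 0} = \frac{6}{-2 + 0} = \frac{6}{-2} = 6 \left(- \frac{1}{2}\right) = -3$)
$- 46 \left(M{\left(8 \right)} - 142\right) = - 46 \left(-3 - 142\right) = \left(-46\right) \left(-145\right) = 6670$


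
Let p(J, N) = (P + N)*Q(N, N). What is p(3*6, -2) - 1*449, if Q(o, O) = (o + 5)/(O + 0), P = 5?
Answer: -907/2 ≈ -453.50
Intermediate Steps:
Q(o, O) = (5 + o)/O
p(J, N) = (5 + N)²/N (p(J, N) = (5 + N)*((5 + N)/N) = (5 + N)²/N)
p(3*6, -2) - 1*449 = (5 - 2)²/(-2) - 1*449 = -½*3² - 449 = -½*9 - 449 = -9/2 - 449 = -907/2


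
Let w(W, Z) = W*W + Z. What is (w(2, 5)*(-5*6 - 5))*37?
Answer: -11655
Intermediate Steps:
w(W, Z) = Z + W² (w(W, Z) = W² + Z = Z + W²)
(w(2, 5)*(-5*6 - 5))*37 = ((5 + 2²)*(-5*6 - 5))*37 = ((5 + 4)*(-30 - 5))*37 = (9*(-35))*37 = -315*37 = -11655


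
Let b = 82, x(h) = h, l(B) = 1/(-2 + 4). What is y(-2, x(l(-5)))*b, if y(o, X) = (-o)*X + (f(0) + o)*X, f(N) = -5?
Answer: -205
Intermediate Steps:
l(B) = ½ (l(B) = 1/2 = ½)
y(o, X) = X*(-5 + o) - X*o (y(o, X) = (-o)*X + (-5 + o)*X = -X*o + X*(-5 + o) = X*(-5 + o) - X*o)
y(-2, x(l(-5)))*b = -5*½*82 = -5/2*82 = -205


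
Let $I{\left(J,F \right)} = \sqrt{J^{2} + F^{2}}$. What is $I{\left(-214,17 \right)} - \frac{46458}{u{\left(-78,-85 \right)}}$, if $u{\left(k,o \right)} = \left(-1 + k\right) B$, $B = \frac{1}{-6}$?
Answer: $- \frac{278748}{79} + \sqrt{46085} \approx -3313.8$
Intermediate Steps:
$B = - \frac{1}{6} \approx -0.16667$
$u{\left(k,o \right)} = \frac{1}{6} - \frac{k}{6}$ ($u{\left(k,o \right)} = \left(-1 + k\right) \left(- \frac{1}{6}\right) = \frac{1}{6} - \frac{k}{6}$)
$I{\left(J,F \right)} = \sqrt{F^{2} + J^{2}}$
$I{\left(-214,17 \right)} - \frac{46458}{u{\left(-78,-85 \right)}} = \sqrt{17^{2} + \left(-214\right)^{2}} - \frac{46458}{\frac{1}{6} - -13} = \sqrt{289 + 45796} - \frac{46458}{\frac{1}{6} + 13} = \sqrt{46085} - \frac{46458}{\frac{79}{6}} = \sqrt{46085} - 46458 \cdot \frac{6}{79} = \sqrt{46085} - \frac{278748}{79} = - \frac{278748}{79} + \sqrt{46085}$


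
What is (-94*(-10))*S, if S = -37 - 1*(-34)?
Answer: -2820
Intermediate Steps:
S = -3 (S = -37 + 34 = -3)
(-94*(-10))*S = -94*(-10)*(-3) = 940*(-3) = -2820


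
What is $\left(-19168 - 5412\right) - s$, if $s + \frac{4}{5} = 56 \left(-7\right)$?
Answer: $- \frac{120936}{5} \approx -24187.0$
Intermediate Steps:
$s = - \frac{1964}{5}$ ($s = - \frac{4}{5} + 56 \left(-7\right) = - \frac{4}{5} - 392 = - \frac{1964}{5} \approx -392.8$)
$\left(-19168 - 5412\right) - s = \left(-19168 - 5412\right) - - \frac{1964}{5} = -24580 + \frac{1964}{5} = - \frac{120936}{5}$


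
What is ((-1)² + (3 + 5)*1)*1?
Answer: 9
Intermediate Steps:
((-1)² + (3 + 5)*1)*1 = (1 + 8*1)*1 = (1 + 8)*1 = 9*1 = 9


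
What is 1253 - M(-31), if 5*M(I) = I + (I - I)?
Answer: 6296/5 ≈ 1259.2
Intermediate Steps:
M(I) = I/5 (M(I) = (I + (I - I))/5 = (I + 0)/5 = I/5)
1253 - M(-31) = 1253 - (-31)/5 = 1253 - 1*(-31/5) = 1253 + 31/5 = 6296/5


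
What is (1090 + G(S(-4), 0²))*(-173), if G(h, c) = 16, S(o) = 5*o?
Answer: -191338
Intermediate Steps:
(1090 + G(S(-4), 0²))*(-173) = (1090 + 16)*(-173) = 1106*(-173) = -191338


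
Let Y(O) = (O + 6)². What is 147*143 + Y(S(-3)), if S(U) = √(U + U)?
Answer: 21051 + 12*I*√6 ≈ 21051.0 + 29.394*I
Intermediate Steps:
S(U) = √2*√U (S(U) = √(2*U) = √2*√U)
Y(O) = (6 + O)²
147*143 + Y(S(-3)) = 147*143 + (6 + √2*√(-3))² = 21021 + (6 + √2*(I*√3))² = 21021 + (6 + I*√6)²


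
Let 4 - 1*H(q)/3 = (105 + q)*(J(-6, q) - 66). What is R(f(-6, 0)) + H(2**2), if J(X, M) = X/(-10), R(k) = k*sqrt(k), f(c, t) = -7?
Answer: 106989/5 - 7*I*sqrt(7) ≈ 21398.0 - 18.52*I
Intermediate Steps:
R(k) = k**(3/2)
J(X, M) = -X/10 (J(X, M) = X*(-1/10) = -X/10)
H(q) = 20613 + 981*q/5 (H(q) = 12 - 3*(105 + q)*(-1/10*(-6) - 66) = 12 - 3*(105 + q)*(3/5 - 66) = 12 - 3*(105 + q)*(-327)/5 = 12 - 3*(-6867 - 327*q/5) = 12 + (20601 + 981*q/5) = 20613 + 981*q/5)
R(f(-6, 0)) + H(2**2) = (-7)**(3/2) + (20613 + (981/5)*2**2) = -7*I*sqrt(7) + (20613 + (981/5)*4) = -7*I*sqrt(7) + (20613 + 3924/5) = -7*I*sqrt(7) + 106989/5 = 106989/5 - 7*I*sqrt(7)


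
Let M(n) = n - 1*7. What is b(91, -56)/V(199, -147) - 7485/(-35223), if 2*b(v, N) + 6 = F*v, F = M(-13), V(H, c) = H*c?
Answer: 420632/1725927 ≈ 0.24371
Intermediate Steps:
M(n) = -7 + n (M(n) = n - 7 = -7 + n)
F = -20 (F = -7 - 13 = -20)
b(v, N) = -3 - 10*v (b(v, N) = -3 + (-20*v)/2 = -3 - 10*v)
b(91, -56)/V(199, -147) - 7485/(-35223) = (-3 - 10*91)/((199*(-147))) - 7485/(-35223) = (-3 - 910)/(-29253) - 7485*(-1/35223) = -913*(-1/29253) + 2495/11741 = 913/29253 + 2495/11741 = 420632/1725927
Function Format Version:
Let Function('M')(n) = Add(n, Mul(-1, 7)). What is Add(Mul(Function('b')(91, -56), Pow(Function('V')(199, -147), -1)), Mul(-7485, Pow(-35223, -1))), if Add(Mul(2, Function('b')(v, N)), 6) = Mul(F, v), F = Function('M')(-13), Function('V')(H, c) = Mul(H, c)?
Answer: Rational(420632, 1725927) ≈ 0.24371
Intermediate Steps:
Function('M')(n) = Add(-7, n) (Function('M')(n) = Add(n, -7) = Add(-7, n))
F = -20 (F = Add(-7, -13) = -20)
Function('b')(v, N) = Add(-3, Mul(-10, v)) (Function('b')(v, N) = Add(-3, Mul(Rational(1, 2), Mul(-20, v))) = Add(-3, Mul(-10, v)))
Add(Mul(Function('b')(91, -56), Pow(Function('V')(199, -147), -1)), Mul(-7485, Pow(-35223, -1))) = Add(Mul(Add(-3, Mul(-10, 91)), Pow(Mul(199, -147), -1)), Mul(-7485, Pow(-35223, -1))) = Add(Mul(Add(-3, -910), Pow(-29253, -1)), Mul(-7485, Rational(-1, 35223))) = Add(Mul(-913, Rational(-1, 29253)), Rational(2495, 11741)) = Add(Rational(913, 29253), Rational(2495, 11741)) = Rational(420632, 1725927)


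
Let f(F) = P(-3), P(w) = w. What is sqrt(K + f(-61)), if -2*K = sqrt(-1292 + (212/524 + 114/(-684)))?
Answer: sqrt(-1853388 - 1965*I*sqrt(31921818))/786 ≈ 2.7586 - 3.2572*I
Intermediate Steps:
f(F) = -3
K = -5*I*sqrt(31921818)/1572 (K = -sqrt(-1292 + (212/524 + 114/(-684)))/2 = -sqrt(-1292 + (212*(1/524) + 114*(-1/684)))/2 = -sqrt(-1292 + (53/131 - 1/6))/2 = -sqrt(-1292 + 187/786)/2 = -5*I*sqrt(31921818)/1572 ≈ -17.971*I)
sqrt(K + f(-61)) = sqrt(-5*I*sqrt(31921818)/1572 - 3) = sqrt(-3 - 5*I*sqrt(31921818)/1572)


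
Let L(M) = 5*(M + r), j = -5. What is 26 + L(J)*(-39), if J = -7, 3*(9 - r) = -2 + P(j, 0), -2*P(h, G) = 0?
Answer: -494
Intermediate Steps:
P(h, G) = 0 (P(h, G) = -½*0 = 0)
r = 29/3 (r = 9 - (-2 + 0)/3 = 9 - ⅓*(-2) = 9 + ⅔ = 29/3 ≈ 9.6667)
L(M) = 145/3 + 5*M (L(M) = 5*(M + 29/3) = 5*(29/3 + M) = 145/3 + 5*M)
26 + L(J)*(-39) = 26 + (145/3 + 5*(-7))*(-39) = 26 + (145/3 - 35)*(-39) = 26 + (40/3)*(-39) = 26 - 520 = -494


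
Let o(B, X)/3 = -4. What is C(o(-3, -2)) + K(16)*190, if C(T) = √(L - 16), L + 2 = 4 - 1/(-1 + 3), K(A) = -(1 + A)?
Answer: -3230 + I*√58/2 ≈ -3230.0 + 3.8079*I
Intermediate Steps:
K(A) = -1 - A
o(B, X) = -12 (o(B, X) = 3*(-4) = -12)
L = 3/2 (L = -2 + (4 - 1/(-1 + 3)) = -2 + (4 - 1/2) = -2 + (4 - 1*½) = -2 + (4 - ½) = -2 + 7/2 = 3/2 ≈ 1.5000)
C(T) = I*√58/2 (C(T) = √(3/2 - 16) = √(-29/2) = I*√58/2)
C(o(-3, -2)) + K(16)*190 = I*√58/2 + (-1 - 1*16)*190 = I*√58/2 + (-1 - 16)*190 = I*√58/2 - 17*190 = I*√58/2 - 3230 = -3230 + I*√58/2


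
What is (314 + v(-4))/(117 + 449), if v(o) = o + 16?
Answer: 163/283 ≈ 0.57597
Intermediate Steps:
v(o) = 16 + o
(314 + v(-4))/(117 + 449) = (314 + (16 - 4))/(117 + 449) = (314 + 12)/566 = 326*(1/566) = 163/283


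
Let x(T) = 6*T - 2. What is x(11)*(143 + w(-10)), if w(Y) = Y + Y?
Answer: 7872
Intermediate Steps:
x(T) = -2 + 6*T
w(Y) = 2*Y
x(11)*(143 + w(-10)) = (-2 + 6*11)*(143 + 2*(-10)) = (-2 + 66)*(143 - 20) = 64*123 = 7872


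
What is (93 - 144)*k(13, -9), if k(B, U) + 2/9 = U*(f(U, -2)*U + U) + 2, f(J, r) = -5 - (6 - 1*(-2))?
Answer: 148444/3 ≈ 49481.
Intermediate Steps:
f(J, r) = -13 (f(J, r) = -5 - (6 + 2) = -5 - 1*8 = -5 - 8 = -13)
k(B, U) = 16/9 - 12*U² (k(B, U) = -2/9 + (U*(-13*U + U) + 2) = -2/9 + (U*(-12*U) + 2) = -2/9 + (-12*U² + 2) = -2/9 + (2 - 12*U²) = 16/9 - 12*U²)
(93 - 144)*k(13, -9) = (93 - 144)*(16/9 - 12*(-9)²) = -51*(16/9 - 12*81) = -51*(16/9 - 972) = -51*(-8732/9) = 148444/3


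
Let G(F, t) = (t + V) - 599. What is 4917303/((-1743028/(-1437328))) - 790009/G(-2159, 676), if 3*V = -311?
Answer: 142388301583119/34860560 ≈ 4.0845e+6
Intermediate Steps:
V = -311/3 (V = (1/3)*(-311) = -311/3 ≈ -103.67)
G(F, t) = -2108/3 + t (G(F, t) = (t - 311/3) - 599 = (-311/3 + t) - 599 = -2108/3 + t)
4917303/((-1743028/(-1437328))) - 790009/G(-2159, 676) = 4917303/((-1743028/(-1437328))) - 790009/(-2108/3 + 676) = 4917303/((-1743028*(-1/1437328))) - 790009/(-80/3) = 4917303/(435757/359332) - 790009*(-3/80) = 4917303*(359332/435757) + 2370027/80 = 1766944321596/435757 + 2370027/80 = 142388301583119/34860560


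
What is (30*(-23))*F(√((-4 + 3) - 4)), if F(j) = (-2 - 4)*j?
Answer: 4140*I*√5 ≈ 9257.3*I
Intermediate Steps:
F(j) = -6*j
(30*(-23))*F(√((-4 + 3) - 4)) = (30*(-23))*(-6*√((-4 + 3) - 4)) = -(-4140)*√(-1 - 4) = -(-4140)*√(-5) = -(-4140)*I*√5 = 4140*I*√5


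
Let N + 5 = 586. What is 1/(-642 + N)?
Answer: -1/61 ≈ -0.016393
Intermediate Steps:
N = 581 (N = -5 + 586 = 581)
1/(-642 + N) = 1/(-642 + 581) = 1/(-61) = -1/61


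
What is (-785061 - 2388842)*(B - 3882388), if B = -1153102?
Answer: 15982156817470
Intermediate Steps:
(-785061 - 2388842)*(B - 3882388) = (-785061 - 2388842)*(-1153102 - 3882388) = -3173903*(-5035490) = 15982156817470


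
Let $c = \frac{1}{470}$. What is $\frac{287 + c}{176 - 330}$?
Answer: $- \frac{134891}{72380} \approx -1.8636$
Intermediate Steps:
$c = \frac{1}{470} \approx 0.0021277$
$\frac{287 + c}{176 - 330} = \frac{287 + \frac{1}{470}}{176 - 330} = \frac{134891}{470 \left(-154\right)} = \frac{134891}{470} \left(- \frac{1}{154}\right) = - \frac{134891}{72380}$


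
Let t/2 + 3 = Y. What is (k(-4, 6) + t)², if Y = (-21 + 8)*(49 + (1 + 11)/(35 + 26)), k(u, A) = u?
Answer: 6183620496/3721 ≈ 1.6618e+6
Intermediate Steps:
Y = -39013/61 (Y = -13*(49 + 12/61) = -13*3001/61 = -39013/61 ≈ -639.56)
t = -78392/61 (t = -6 + 2*(-39013/61) = -6 - 78026/61 = -78392/61 ≈ -1285.1)
(k(-4, 6) + t)² = (-4 - 78392/61)² = (-78636/61)² = 6183620496/3721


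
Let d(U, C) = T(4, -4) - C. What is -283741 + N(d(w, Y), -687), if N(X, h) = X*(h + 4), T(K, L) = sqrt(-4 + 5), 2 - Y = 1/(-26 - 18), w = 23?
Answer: -12453869/44 ≈ -2.8304e+5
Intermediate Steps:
Y = 89/44 (Y = 2 - 1/(-26 - 18) = 2 - 1/(-44) = 2 - 1*(-1/44) = 2 + 1/44 = 89/44 ≈ 2.0227)
T(K, L) = 1 (T(K, L) = sqrt(1) = 1)
d(U, C) = 1 - C
N(X, h) = X*(4 + h)
-283741 + N(d(w, Y), -687) = -283741 + (1 - 1*89/44)*(4 - 687) = -283741 + (1 - 89/44)*(-683) = -283741 - 45/44*(-683) = -283741 + 30735/44 = -12453869/44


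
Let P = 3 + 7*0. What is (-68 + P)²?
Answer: 4225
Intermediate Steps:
P = 3 (P = 3 + 0 = 3)
(-68 + P)² = (-68 + 3)² = (-65)² = 4225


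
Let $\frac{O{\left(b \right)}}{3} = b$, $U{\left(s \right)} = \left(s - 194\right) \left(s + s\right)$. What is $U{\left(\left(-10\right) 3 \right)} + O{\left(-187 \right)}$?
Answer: $12879$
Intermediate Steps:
$U{\left(s \right)} = 2 s \left(-194 + s\right)$ ($U{\left(s \right)} = \left(-194 + s\right) 2 s = 2 s \left(-194 + s\right)$)
$O{\left(b \right)} = 3 b$
$U{\left(\left(-10\right) 3 \right)} + O{\left(-187 \right)} = 2 \left(\left(-10\right) 3\right) \left(-194 - 30\right) + 3 \left(-187\right) = 2 \left(-30\right) \left(-194 - 30\right) - 561 = 2 \left(-30\right) \left(-224\right) - 561 = 13440 - 561 = 12879$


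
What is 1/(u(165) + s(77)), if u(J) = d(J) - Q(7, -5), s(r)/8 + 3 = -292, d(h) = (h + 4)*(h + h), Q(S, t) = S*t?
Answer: 1/53445 ≈ 1.8711e-5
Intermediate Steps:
d(h) = 2*h*(4 + h) (d(h) = (4 + h)*(2*h) = 2*h*(4 + h))
s(r) = -2360 (s(r) = -24 + 8*(-292) = -24 - 2336 = -2360)
u(J) = 35 + 2*J*(4 + J) (u(J) = 2*J*(4 + J) - 7*(-5) = 2*J*(4 + J) - 1*(-35) = 2*J*(4 + J) + 35 = 35 + 2*J*(4 + J))
1/(u(165) + s(77)) = 1/((35 + 2*165*(4 + 165)) - 2360) = 1/((35 + 2*165*169) - 2360) = 1/((35 + 55770) - 2360) = 1/(55805 - 2360) = 1/53445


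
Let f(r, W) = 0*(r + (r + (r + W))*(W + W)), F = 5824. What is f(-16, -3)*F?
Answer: 0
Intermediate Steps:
f(r, W) = 0 (f(r, W) = 0*(r + (r + (W + r))*(2*W)) = 0*(r + (W + 2*r)*(2*W)) = 0*(r + 2*W*(W + 2*r)) = 0)
f(-16, -3)*F = 0*5824 = 0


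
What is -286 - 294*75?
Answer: -22336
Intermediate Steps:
-286 - 294*75 = -286 - 22050 = -22336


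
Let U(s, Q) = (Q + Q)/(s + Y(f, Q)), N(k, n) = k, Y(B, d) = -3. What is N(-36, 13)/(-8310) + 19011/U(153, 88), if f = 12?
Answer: 1974768153/121880 ≈ 16203.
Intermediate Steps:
U(s, Q) = 2*Q/(-3 + s) (U(s, Q) = (Q + Q)/(s - 3) = (2*Q)/(-3 + s) = 2*Q/(-3 + s))
N(-36, 13)/(-8310) + 19011/U(153, 88) = -36/(-8310) + 19011/((2*88/(-3 + 153))) = -36*(-1/8310) + 19011/((2*88/150)) = 6/1385 + 19011/((2*88*(1/150))) = 6/1385 + 19011/(88/75) = 6/1385 + 19011*(75/88) = 6/1385 + 1425825/88 = 1974768153/121880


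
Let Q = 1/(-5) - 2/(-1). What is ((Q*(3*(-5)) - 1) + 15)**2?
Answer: 169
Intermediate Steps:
Q = 9/5 (Q = 1*(-1/5) - 2*(-1) = -1/5 + 2 = 9/5 ≈ 1.8000)
((Q*(3*(-5)) - 1) + 15)**2 = ((9*(3*(-5))/5 - 1) + 15)**2 = (((9/5)*(-15) - 1) + 15)**2 = ((-27 - 1) + 15)**2 = (-28 + 15)**2 = (-13)**2 = 169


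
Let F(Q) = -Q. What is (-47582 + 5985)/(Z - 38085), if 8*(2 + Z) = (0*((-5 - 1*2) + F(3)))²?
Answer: 41597/38087 ≈ 1.0922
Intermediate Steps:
Z = -2 (Z = -2 + (0*((-5 - 1*2) - 1*3))²/8 = -2 + (0*((-5 - 2) - 3))²/8 = -2 + (0*(-7 - 3))²/8 = -2 + (0*(-10))²/8 = -2 + (⅛)*0² = -2 + (⅛)*0 = -2 + 0 = -2)
(-47582 + 5985)/(Z - 38085) = (-47582 + 5985)/(-2 - 38085) = -41597/(-38087) = -41597*(-1/38087) = 41597/38087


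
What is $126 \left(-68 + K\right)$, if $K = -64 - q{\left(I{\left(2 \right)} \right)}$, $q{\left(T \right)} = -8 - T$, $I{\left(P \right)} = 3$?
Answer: $-15246$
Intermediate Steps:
$K = -53$ ($K = -64 - \left(-8 - 3\right) = -64 - -11 = -64 + 11 = -53$)
$126 \left(-68 + K\right) = 126 \left(-68 - 53\right) = 126 \left(-121\right) = -15246$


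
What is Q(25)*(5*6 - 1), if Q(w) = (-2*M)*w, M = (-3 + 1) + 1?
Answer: 1450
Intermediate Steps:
M = -1 (M = -2 + 1 = -1)
Q(w) = 2*w (Q(w) = (-2*(-1))*w = 2*w)
Q(25)*(5*6 - 1) = (2*25)*(5*6 - 1) = 50*(30 - 1) = 50*29 = 1450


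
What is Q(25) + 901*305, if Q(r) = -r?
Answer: 274780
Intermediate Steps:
Q(25) + 901*305 = -1*25 + 901*305 = -25 + 274805 = 274780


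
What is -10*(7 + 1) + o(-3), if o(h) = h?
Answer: -83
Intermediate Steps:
-10*(7 + 1) + o(-3) = -10*(7 + 1) - 3 = -10*8 - 3 = -80 - 3 = -83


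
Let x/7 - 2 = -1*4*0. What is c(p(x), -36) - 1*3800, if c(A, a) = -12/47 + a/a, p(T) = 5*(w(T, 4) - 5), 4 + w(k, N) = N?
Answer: -178565/47 ≈ -3799.3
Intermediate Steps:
w(k, N) = -4 + N
x = 14 (x = 14 + 7*(-1*4*0) = 14 + 7*(-4*0) = 14 + 7*0 = 14 + 0 = 14)
p(T) = -25 (p(T) = 5*((-4 + 4) - 5) = 5*(0 - 5) = 5*(-5) = -25)
c(A, a) = 35/47 (c(A, a) = -12*1/47 + 1 = -12/47 + 1 = 35/47)
c(p(x), -36) - 1*3800 = 35/47 - 1*3800 = 35/47 - 3800 = -178565/47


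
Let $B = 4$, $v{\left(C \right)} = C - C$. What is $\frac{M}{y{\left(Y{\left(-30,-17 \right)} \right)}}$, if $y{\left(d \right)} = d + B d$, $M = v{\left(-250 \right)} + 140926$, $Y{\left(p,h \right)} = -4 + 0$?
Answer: $- \frac{70463}{10} \approx -7046.3$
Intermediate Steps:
$v{\left(C \right)} = 0$
$Y{\left(p,h \right)} = -4$
$M = 140926$ ($M = 0 + 140926 = 140926$)
$y{\left(d \right)} = 5 d$ ($y{\left(d \right)} = d + 4 d = 5 d$)
$\frac{M}{y{\left(Y{\left(-30,-17 \right)} \right)}} = \frac{140926}{5 \left(-4\right)} = \frac{140926}{-20} = 140926 \left(- \frac{1}{20}\right) = - \frac{70463}{10}$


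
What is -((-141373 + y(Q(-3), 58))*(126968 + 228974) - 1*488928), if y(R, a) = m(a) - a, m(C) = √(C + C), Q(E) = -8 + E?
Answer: 50341721930 - 711884*√29 ≈ 5.0338e+10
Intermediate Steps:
m(C) = √2*√C (m(C) = √(2*C) = √2*√C)
y(R, a) = -a + √2*√a (y(R, a) = √2*√a - a = -a + √2*√a)
-((-141373 + y(Q(-3), 58))*(126968 + 228974) - 1*488928) = -((-141373 + (-1*58 + √2*√58))*(126968 + 228974) - 1*488928) = -((-141373 + (-58 + 2*√29))*355942 - 488928) = -((-141431 + 2*√29)*355942 - 488928) = -((-50341233002 + 711884*√29) - 488928) = -(-50341721930 + 711884*√29) = 50341721930 - 711884*√29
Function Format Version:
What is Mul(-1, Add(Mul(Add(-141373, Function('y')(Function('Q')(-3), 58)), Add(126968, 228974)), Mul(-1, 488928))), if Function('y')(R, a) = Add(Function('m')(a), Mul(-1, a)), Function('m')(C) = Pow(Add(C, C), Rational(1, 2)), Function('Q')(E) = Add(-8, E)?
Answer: Add(50341721930, Mul(-711884, Pow(29, Rational(1, 2)))) ≈ 5.0338e+10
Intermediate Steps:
Function('m')(C) = Mul(Pow(2, Rational(1, 2)), Pow(C, Rational(1, 2))) (Function('m')(C) = Pow(Mul(2, C), Rational(1, 2)) = Mul(Pow(2, Rational(1, 2)), Pow(C, Rational(1, 2))))
Function('y')(R, a) = Add(Mul(-1, a), Mul(Pow(2, Rational(1, 2)), Pow(a, Rational(1, 2)))) (Function('y')(R, a) = Add(Mul(Pow(2, Rational(1, 2)), Pow(a, Rational(1, 2))), Mul(-1, a)) = Add(Mul(-1, a), Mul(Pow(2, Rational(1, 2)), Pow(a, Rational(1, 2)))))
Mul(-1, Add(Mul(Add(-141373, Function('y')(Function('Q')(-3), 58)), Add(126968, 228974)), Mul(-1, 488928))) = Mul(-1, Add(Mul(Add(-141373, Add(Mul(-1, 58), Mul(Pow(2, Rational(1, 2)), Pow(58, Rational(1, 2))))), Add(126968, 228974)), Mul(-1, 488928))) = Mul(-1, Add(Mul(Add(-141373, Add(-58, Mul(2, Pow(29, Rational(1, 2))))), 355942), -488928)) = Mul(-1, Add(Mul(Add(-141431, Mul(2, Pow(29, Rational(1, 2)))), 355942), -488928)) = Mul(-1, Add(Add(-50341233002, Mul(711884, Pow(29, Rational(1, 2)))), -488928)) = Mul(-1, Add(-50341721930, Mul(711884, Pow(29, Rational(1, 2))))) = Add(50341721930, Mul(-711884, Pow(29, Rational(1, 2))))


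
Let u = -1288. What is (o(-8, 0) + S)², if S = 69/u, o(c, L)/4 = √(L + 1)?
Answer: 48841/3136 ≈ 15.574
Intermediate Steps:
o(c, L) = 4*√(1 + L) (o(c, L) = 4*√(L + 1) = 4*√(1 + L))
S = -3/56 (S = 69/(-1288) = 69*(-1/1288) = -3/56 ≈ -0.053571)
(o(-8, 0) + S)² = (4*√(1 + 0) - 3/56)² = (4*√1 - 3/56)² = (4*1 - 3/56)² = (4 - 3/56)² = (221/56)² = 48841/3136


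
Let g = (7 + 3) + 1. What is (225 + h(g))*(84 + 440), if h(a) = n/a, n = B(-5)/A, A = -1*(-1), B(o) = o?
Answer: 1294280/11 ≈ 1.1766e+5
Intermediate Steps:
A = 1
g = 11 (g = 10 + 1 = 11)
n = -5 (n = -5/1 = -5*1 = -5)
h(a) = -5/a
(225 + h(g))*(84 + 440) = (225 - 5/11)*(84 + 440) = (225 - 5*1/11)*524 = (225 - 5/11)*524 = (2470/11)*524 = 1294280/11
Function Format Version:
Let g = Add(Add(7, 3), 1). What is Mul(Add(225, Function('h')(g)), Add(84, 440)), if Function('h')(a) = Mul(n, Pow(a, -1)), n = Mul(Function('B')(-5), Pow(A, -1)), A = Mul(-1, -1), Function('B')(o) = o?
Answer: Rational(1294280, 11) ≈ 1.1766e+5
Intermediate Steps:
A = 1
g = 11 (g = Add(10, 1) = 11)
n = -5 (n = Mul(-5, Pow(1, -1)) = Mul(-5, 1) = -5)
Function('h')(a) = Mul(-5, Pow(a, -1))
Mul(Add(225, Function('h')(g)), Add(84, 440)) = Mul(Add(225, Mul(-5, Pow(11, -1))), Add(84, 440)) = Mul(Add(225, Mul(-5, Rational(1, 11))), 524) = Mul(Add(225, Rational(-5, 11)), 524) = Mul(Rational(2470, 11), 524) = Rational(1294280, 11)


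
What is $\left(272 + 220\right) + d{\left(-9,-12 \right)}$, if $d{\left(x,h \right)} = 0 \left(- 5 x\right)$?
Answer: $492$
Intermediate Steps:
$d{\left(x,h \right)} = 0$
$\left(272 + 220\right) + d{\left(-9,-12 \right)} = \left(272 + 220\right) + 0 = 492 + 0 = 492$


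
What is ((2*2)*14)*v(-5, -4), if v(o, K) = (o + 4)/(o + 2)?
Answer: 56/3 ≈ 18.667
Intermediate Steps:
v(o, K) = (4 + o)/(2 + o)
((2*2)*14)*v(-5, -4) = ((2*2)*14)*((4 - 5)/(2 - 5)) = (4*14)*(-1/(-3)) = 56*(-1/3*(-1)) = 56*(1/3) = 56/3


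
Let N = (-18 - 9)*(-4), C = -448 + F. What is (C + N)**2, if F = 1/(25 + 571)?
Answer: 41062564321/355216 ≈ 1.1560e+5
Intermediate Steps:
F = 1/596 ≈ 0.0016779
C = -267007/596 (C = -448 + 1/596 = -267007/596 ≈ -448.00)
N = 108 (N = -27*(-4) = 108)
(C + N)**2 = (-267007/596 + 108)**2 = (-202639/596)**2 = 41062564321/355216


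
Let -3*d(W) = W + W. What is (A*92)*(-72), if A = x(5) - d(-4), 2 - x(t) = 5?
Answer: 37536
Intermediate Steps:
x(t) = -3 (x(t) = 2 - 1*5 = 2 - 5 = -3)
d(W) = -2*W/3 (d(W) = -(W + W)/3 = -2*W/3)
A = -17/3 (A = -3 - (-2)*(-4)/3 = -3 - 1*8/3 = -3 - 8/3 = -17/3 ≈ -5.6667)
(A*92)*(-72) = -17/3*92*(-72) = -1564/3*(-72) = 37536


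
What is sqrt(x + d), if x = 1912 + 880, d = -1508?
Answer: 2*sqrt(321) ≈ 35.833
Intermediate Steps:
x = 2792
sqrt(x + d) = sqrt(2792 - 1508) = sqrt(1284) = 2*sqrt(321)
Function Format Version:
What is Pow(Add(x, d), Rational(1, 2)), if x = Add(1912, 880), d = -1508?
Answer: Mul(2, Pow(321, Rational(1, 2))) ≈ 35.833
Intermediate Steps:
x = 2792
Pow(Add(x, d), Rational(1, 2)) = Pow(Add(2792, -1508), Rational(1, 2)) = Pow(1284, Rational(1, 2)) = Mul(2, Pow(321, Rational(1, 2)))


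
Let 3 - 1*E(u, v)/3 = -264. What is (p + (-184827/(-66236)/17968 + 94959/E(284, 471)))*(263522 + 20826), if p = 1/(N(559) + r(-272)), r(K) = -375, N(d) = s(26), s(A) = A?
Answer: 311525172402296089849/9241644930832 ≈ 3.3709e+7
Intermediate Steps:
E(u, v) = 801 (E(u, v) = 9 - 3*(-264) = 9 + 792 = 801)
N(d) = 26
p = -1/349 (p = 1/(26 - 375) = 1/(-349) = -1/349 ≈ -0.0028653)
(p + (-184827/(-66236)/17968 + 94959/E(284, 471)))*(263522 + 20826) = (-1/349 + (-184827/(-66236)/17968 + 94959/801))*(263522 + 20826) = (-1/349 + (-184827*(-1/66236)*(1/17968) + 94959*(1/801)))*284348 = (-1/349 + ((184827/66236)*(1/17968) + 10551/89))*284348 = (-1/349 + (184827/1190128448 + 10551/89))*284348 = (-1/349 + 12557061704451/105921431872)*284348 = (4382308613421527/36966579723328)*284348 = 311525172402296089849/9241644930832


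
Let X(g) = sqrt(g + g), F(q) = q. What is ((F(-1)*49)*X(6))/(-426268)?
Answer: 49*sqrt(3)/213134 ≈ 0.00039820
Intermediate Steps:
X(g) = sqrt(2)*sqrt(g) (X(g) = sqrt(2*g) = sqrt(2)*sqrt(g))
((F(-1)*49)*X(6))/(-426268) = ((-1*49)*(sqrt(2)*sqrt(6)))/(-426268) = -98*sqrt(3)*(-1/426268) = 49*sqrt(3)/213134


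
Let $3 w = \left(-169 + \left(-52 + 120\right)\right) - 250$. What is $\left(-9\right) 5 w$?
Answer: $5265$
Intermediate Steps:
$w = -117$ ($w = \frac{\left(-169 + \left(-52 + 120\right)\right) - 250}{3} = \frac{\left(-169 + 68\right) - 250}{3} = \frac{-101 - 250}{3} = \frac{1}{3} \left(-351\right) = -117$)
$\left(-9\right) 5 w = \left(-9\right) 5 \left(-117\right) = \left(-45\right) \left(-117\right) = 5265$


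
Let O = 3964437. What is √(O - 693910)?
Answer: √3270527 ≈ 1808.5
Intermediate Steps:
√(O - 693910) = √(3964437 - 693910) = √3270527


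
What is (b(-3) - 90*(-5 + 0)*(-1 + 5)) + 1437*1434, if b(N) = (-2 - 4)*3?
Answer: 2062440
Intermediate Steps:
b(N) = -18 (b(N) = -6*3 = -18)
(b(-3) - 90*(-5 + 0)*(-1 + 5)) + 1437*1434 = (-18 - 90*(-5 + 0)*(-1 + 5)) + 1437*1434 = (-18 - 90*(-5*4)) + 2060658 = (-18 - 90*(-20)) + 2060658 = (-18 - 15*(-120)) + 2060658 = (-18 + 1800) + 2060658 = 1782 + 2060658 = 2062440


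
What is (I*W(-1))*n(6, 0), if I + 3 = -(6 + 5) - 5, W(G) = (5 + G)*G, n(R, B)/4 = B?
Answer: 0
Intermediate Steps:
n(R, B) = 4*B
W(G) = G*(5 + G)
I = -19 (I = -3 + (-(6 + 5) - 5) = -3 + (-1*11 - 5) = -3 + (-11 - 5) = -3 - 16 = -19)
(I*W(-1))*n(6, 0) = (-(-19)*(5 - 1))*(4*0) = -(-19)*4*0 = -19*(-4)*0 = 76*0 = 0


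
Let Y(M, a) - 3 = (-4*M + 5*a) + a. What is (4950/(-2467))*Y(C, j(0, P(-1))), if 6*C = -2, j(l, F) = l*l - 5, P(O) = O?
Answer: 127050/2467 ≈ 51.500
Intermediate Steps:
j(l, F) = -5 + l² (j(l, F) = l² - 5 = -5 + l²)
C = -⅓ (C = (⅙)*(-2) = -⅓ ≈ -0.33333)
Y(M, a) = 3 - 4*M + 6*a (Y(M, a) = 3 + ((-4*M + 5*a) + a) = 3 + (-4*M + 6*a) = 3 - 4*M + 6*a)
(4950/(-2467))*Y(C, j(0, P(-1))) = (4950/(-2467))*(3 - 4*(-⅓) + 6*(-5 + 0²)) = (4950*(-1/2467))*(3 + 4/3 + 6*(-5 + 0)) = -4950*(3 + 4/3 + 6*(-5))/2467 = -4950*(3 + 4/3 - 30)/2467 = -4950/2467*(-77/3) = 127050/2467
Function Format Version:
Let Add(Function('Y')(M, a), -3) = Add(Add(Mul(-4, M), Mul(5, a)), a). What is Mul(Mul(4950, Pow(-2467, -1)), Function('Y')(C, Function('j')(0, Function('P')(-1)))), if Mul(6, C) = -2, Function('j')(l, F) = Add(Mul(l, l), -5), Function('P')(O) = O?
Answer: Rational(127050, 2467) ≈ 51.500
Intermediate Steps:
Function('j')(l, F) = Add(-5, Pow(l, 2)) (Function('j')(l, F) = Add(Pow(l, 2), -5) = Add(-5, Pow(l, 2)))
C = Rational(-1, 3) (C = Mul(Rational(1, 6), -2) = Rational(-1, 3) ≈ -0.33333)
Function('Y')(M, a) = Add(3, Mul(-4, M), Mul(6, a)) (Function('Y')(M, a) = Add(3, Add(Add(Mul(-4, M), Mul(5, a)), a)) = Add(3, Add(Mul(-4, M), Mul(6, a))) = Add(3, Mul(-4, M), Mul(6, a)))
Mul(Mul(4950, Pow(-2467, -1)), Function('Y')(C, Function('j')(0, Function('P')(-1)))) = Mul(Mul(4950, Pow(-2467, -1)), Add(3, Mul(-4, Rational(-1, 3)), Mul(6, Add(-5, Pow(0, 2))))) = Mul(Mul(4950, Rational(-1, 2467)), Add(3, Rational(4, 3), Mul(6, Add(-5, 0)))) = Mul(Rational(-4950, 2467), Add(3, Rational(4, 3), Mul(6, -5))) = Mul(Rational(-4950, 2467), Add(3, Rational(4, 3), -30)) = Mul(Rational(-4950, 2467), Rational(-77, 3)) = Rational(127050, 2467)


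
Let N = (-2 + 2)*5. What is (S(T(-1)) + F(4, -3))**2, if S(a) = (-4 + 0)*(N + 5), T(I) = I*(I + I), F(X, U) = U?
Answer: 529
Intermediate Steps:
N = 0 (N = 0*5 = 0)
T(I) = 2*I**2 (T(I) = I*(2*I) = 2*I**2)
S(a) = -20 (S(a) = (-4 + 0)*(0 + 5) = -4*5 = -20)
(S(T(-1)) + F(4, -3))**2 = (-20 - 3)**2 = (-23)**2 = 529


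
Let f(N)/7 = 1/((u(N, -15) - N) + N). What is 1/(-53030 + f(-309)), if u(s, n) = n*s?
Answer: -4635/245794043 ≈ -1.8857e-5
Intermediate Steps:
f(N) = -7/(15*N) (f(N) = 7/((-15*N - N) + N) = 7/(-16*N + N) = 7/((-15*N)) = 7*(-1/(15*N)) = -7/(15*N))
1/(-53030 + f(-309)) = 1/(-53030 - 7/15/(-309)) = 1/(-53030 - 7/15*(-1/309)) = 1/(-53030 + 7/4635) = 1/(-245794043/4635) = -4635/245794043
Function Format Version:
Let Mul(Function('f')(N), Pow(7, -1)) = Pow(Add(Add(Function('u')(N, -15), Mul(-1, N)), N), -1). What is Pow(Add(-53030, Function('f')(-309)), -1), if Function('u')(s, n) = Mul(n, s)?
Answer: Rational(-4635, 245794043) ≈ -1.8857e-5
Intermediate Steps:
Function('f')(N) = Mul(Rational(-7, 15), Pow(N, -1)) (Function('f')(N) = Mul(7, Pow(Add(Add(Mul(-15, N), Mul(-1, N)), N), -1)) = Mul(7, Pow(Add(Mul(-16, N), N), -1)) = Mul(7, Pow(Mul(-15, N), -1)) = Mul(7, Mul(Rational(-1, 15), Pow(N, -1))) = Mul(Rational(-7, 15), Pow(N, -1)))
Pow(Add(-53030, Function('f')(-309)), -1) = Pow(Add(-53030, Mul(Rational(-7, 15), Pow(-309, -1))), -1) = Pow(Add(-53030, Mul(Rational(-7, 15), Rational(-1, 309))), -1) = Pow(Add(-53030, Rational(7, 4635)), -1) = Pow(Rational(-245794043, 4635), -1) = Rational(-4635, 245794043)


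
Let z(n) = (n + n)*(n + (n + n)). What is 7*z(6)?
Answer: 1512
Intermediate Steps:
z(n) = 6*n² (z(n) = (2*n)*(n + 2*n) = (2*n)*(3*n) = 6*n²)
7*z(6) = 7*(6*6²) = 7*(6*36) = 7*216 = 1512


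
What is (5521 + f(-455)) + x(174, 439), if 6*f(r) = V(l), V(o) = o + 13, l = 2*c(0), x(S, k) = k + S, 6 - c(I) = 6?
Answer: 36817/6 ≈ 6136.2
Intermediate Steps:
c(I) = 0 (c(I) = 6 - 1*6 = 6 - 6 = 0)
x(S, k) = S + k
l = 0 (l = 2*0 = 0)
V(o) = 13 + o
f(r) = 13/6 (f(r) = (13 + 0)/6 = (1/6)*13 = 13/6)
(5521 + f(-455)) + x(174, 439) = (5521 + 13/6) + (174 + 439) = 33139/6 + 613 = 36817/6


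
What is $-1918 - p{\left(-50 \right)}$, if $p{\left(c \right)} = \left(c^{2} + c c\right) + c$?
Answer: $-6868$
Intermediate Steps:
$p{\left(c \right)} = c + 2 c^{2}$ ($p{\left(c \right)} = \left(c^{2} + c^{2}\right) + c = 2 c^{2} + c = c + 2 c^{2}$)
$-1918 - p{\left(-50 \right)} = -1918 - - 50 \left(1 + 2 \left(-50\right)\right) = -1918 - - 50 \left(1 - 100\right) = -1918 - \left(-50\right) \left(-99\right) = -1918 - 4950 = -6868$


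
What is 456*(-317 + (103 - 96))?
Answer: -141360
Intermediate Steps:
456*(-317 + (103 - 96)) = 456*(-317 + 7) = 456*(-310) = -141360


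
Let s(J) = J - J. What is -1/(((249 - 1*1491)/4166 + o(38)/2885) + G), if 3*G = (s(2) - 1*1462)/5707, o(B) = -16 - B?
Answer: 102887879055/41385354317 ≈ 2.4861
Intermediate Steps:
s(J) = 0
G = -1462/17121 (G = ((0 - 1*1462)/5707)/3 = ((0 - 1462)*(1/5707))/3 = (-1462*1/5707)/3 = (⅓)*(-1462/5707) = -1462/17121 ≈ -0.085392)
-1/(((249 - 1*1491)/4166 + o(38)/2885) + G) = -1/(((249 - 1*1491)/4166 + (-16 - 1*38)/2885) - 1462/17121) = -1/(((249 - 1491)*(1/4166) + (-16 - 38)*(1/2885)) - 1462/17121) = -1/((-1242*1/4166 - 54*1/2885) - 1462/17121) = -1/((-621/2083 - 54/2885) - 1462/17121) = -1/(-1904067/6009455 - 1462/17121) = -1/(-41385354317/102887879055) = -1*(-102887879055/41385354317) = 102887879055/41385354317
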